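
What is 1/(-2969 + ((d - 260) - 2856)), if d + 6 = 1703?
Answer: -1/4388 ≈ -0.00022789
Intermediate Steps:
d = 1697 (d = -6 + 1703 = 1697)
1/(-2969 + ((d - 260) - 2856)) = 1/(-2969 + ((1697 - 260) - 2856)) = 1/(-2969 + (1437 - 2856)) = 1/(-2969 - 1419) = 1/(-4388) = -1/4388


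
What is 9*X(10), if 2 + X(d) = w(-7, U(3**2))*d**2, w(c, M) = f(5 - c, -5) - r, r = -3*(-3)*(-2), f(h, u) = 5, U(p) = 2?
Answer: 20682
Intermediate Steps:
r = -18 (r = 9*(-2) = -18)
w(c, M) = 23 (w(c, M) = 5 - 1*(-18) = 5 + 18 = 23)
X(d) = -2 + 23*d**2
9*X(10) = 9*(-2 + 23*10**2) = 9*(-2 + 23*100) = 9*(-2 + 2300) = 9*2298 = 20682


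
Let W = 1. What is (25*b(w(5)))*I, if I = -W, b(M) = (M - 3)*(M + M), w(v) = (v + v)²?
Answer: -485000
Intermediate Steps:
w(v) = 4*v² (w(v) = (2*v)² = 4*v²)
b(M) = 2*M*(-3 + M) (b(M) = (-3 + M)*(2*M) = 2*M*(-3 + M))
I = -1 (I = -1*1 = -1)
(25*b(w(5)))*I = (25*(2*(4*5²)*(-3 + 4*5²)))*(-1) = (25*(2*(4*25)*(-3 + 4*25)))*(-1) = (25*(2*100*(-3 + 100)))*(-1) = (25*(2*100*97))*(-1) = (25*19400)*(-1) = 485000*(-1) = -485000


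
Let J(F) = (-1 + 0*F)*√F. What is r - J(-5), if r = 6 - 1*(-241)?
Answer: 247 + I*√5 ≈ 247.0 + 2.2361*I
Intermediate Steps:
r = 247 (r = 6 + 241 = 247)
J(F) = -√F (J(F) = (-1 + 0)*√F = -√F)
r - J(-5) = 247 - (-1)*√(-5) = 247 - (-1)*I*√5 = 247 + I*√5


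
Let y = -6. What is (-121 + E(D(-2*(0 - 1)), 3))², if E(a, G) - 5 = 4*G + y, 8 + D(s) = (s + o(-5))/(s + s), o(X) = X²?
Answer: 12100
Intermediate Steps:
D(s) = -8 + (25 + s)/(2*s) (D(s) = -8 + (s + (-5)²)/(s + s) = -8 + (s + 25)/((2*s)) = -8 + (25 + s)*(1/(2*s)) = -8 + (25 + s)/(2*s))
E(a, G) = -1 + 4*G (E(a, G) = 5 + (4*G - 6) = 5 + (-6 + 4*G) = -1 + 4*G)
(-121 + E(D(-2*(0 - 1)), 3))² = (-121 + (-1 + 4*3))² = (-121 + (-1 + 12))² = (-121 + 11)² = (-110)² = 12100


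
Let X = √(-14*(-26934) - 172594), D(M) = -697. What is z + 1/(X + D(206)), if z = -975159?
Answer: -274338556690/281327 - √204482/281327 ≈ -9.7516e+5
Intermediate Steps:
X = √204482 (X = √(377076 - 172594) = √204482 ≈ 452.20)
z + 1/(X + D(206)) = -975159 + 1/(√204482 - 697) = -975159 + 1/(-697 + √204482)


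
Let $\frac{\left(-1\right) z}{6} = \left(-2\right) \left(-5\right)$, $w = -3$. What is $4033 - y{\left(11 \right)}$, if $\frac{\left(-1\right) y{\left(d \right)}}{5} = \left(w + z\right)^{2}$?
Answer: $23878$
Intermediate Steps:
$z = -60$ ($z = - 6 \left(\left(-2\right) \left(-5\right)\right) = \left(-6\right) 10 = -60$)
$y{\left(d \right)} = -19845$ ($y{\left(d \right)} = - 5 \left(-3 - 60\right)^{2} = - 5 \left(-63\right)^{2} = \left(-5\right) 3969 = -19845$)
$4033 - y{\left(11 \right)} = 4033 - -19845 = 4033 + 19845 = 23878$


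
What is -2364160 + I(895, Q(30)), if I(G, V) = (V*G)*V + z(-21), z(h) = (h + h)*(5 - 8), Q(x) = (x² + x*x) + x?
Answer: 2994901466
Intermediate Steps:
Q(x) = x + 2*x² (Q(x) = (x² + x²) + x = 2*x² + x = x + 2*x²)
z(h) = -6*h (z(h) = (2*h)*(-3) = -6*h)
I(G, V) = 126 + G*V² (I(G, V) = (V*G)*V - 6*(-21) = (G*V)*V + 126 = G*V² + 126 = 126 + G*V²)
-2364160 + I(895, Q(30)) = -2364160 + (126 + 895*(30*(1 + 2*30))²) = -2364160 + (126 + 895*(30*(1 + 60))²) = -2364160 + (126 + 895*(30*61)²) = -2364160 + (126 + 895*1830²) = -2364160 + (126 + 895*3348900) = -2364160 + (126 + 2997265500) = -2364160 + 2997265626 = 2994901466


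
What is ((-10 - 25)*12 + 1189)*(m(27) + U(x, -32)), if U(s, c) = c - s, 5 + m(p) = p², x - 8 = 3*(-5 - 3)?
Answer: 544452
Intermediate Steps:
x = -16 (x = 8 + 3*(-5 - 3) = 8 + 3*(-8) = 8 - 24 = -16)
m(p) = -5 + p²
((-10 - 25)*12 + 1189)*(m(27) + U(x, -32)) = ((-10 - 25)*12 + 1189)*((-5 + 27²) + (-32 - 1*(-16))) = (-35*12 + 1189)*((-5 + 729) + (-32 + 16)) = (-420 + 1189)*(724 - 16) = 769*708 = 544452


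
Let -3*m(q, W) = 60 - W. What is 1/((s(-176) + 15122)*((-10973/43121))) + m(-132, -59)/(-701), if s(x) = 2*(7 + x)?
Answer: 6404690515/113719607232 ≈ 0.056320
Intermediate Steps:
s(x) = 14 + 2*x
m(q, W) = -20 + W/3 (m(q, W) = -(60 - W)/3 = -20 + W/3)
1/((s(-176) + 15122)*((-10973/43121))) + m(-132, -59)/(-701) = 1/(((14 + 2*(-176)) + 15122)*((-10973/43121))) + (-20 + (⅓)*(-59))/(-701) = 1/(((14 - 352) + 15122)*((-10973*1/43121))) + (-20 - 59/3)*(-1/701) = 1/((-338 + 15122)*(-10973/43121)) - 119/3*(-1/701) = -43121/10973/14784 + 119/2103 = (1/14784)*(-43121/10973) + 119/2103 = -43121/162224832 + 119/2103 = 6404690515/113719607232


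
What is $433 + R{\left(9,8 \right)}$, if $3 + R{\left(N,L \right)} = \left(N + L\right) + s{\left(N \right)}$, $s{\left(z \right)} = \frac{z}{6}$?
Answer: $\frac{897}{2} \approx 448.5$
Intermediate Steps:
$s{\left(z \right)} = \frac{z}{6}$ ($s{\left(z \right)} = z \frac{1}{6} = \frac{z}{6}$)
$R{\left(N,L \right)} = -3 + L + \frac{7 N}{6}$ ($R{\left(N,L \right)} = -3 + \left(\left(N + L\right) + \frac{N}{6}\right) = -3 + \left(\left(L + N\right) + \frac{N}{6}\right) = -3 + \left(L + \frac{7 N}{6}\right) = -3 + L + \frac{7 N}{6}$)
$433 + R{\left(9,8 \right)} = 433 + \left(-3 + 8 + \frac{7}{6} \cdot 9\right) = 433 + \left(-3 + 8 + \frac{21}{2}\right) = 433 + \frac{31}{2} = \frac{897}{2}$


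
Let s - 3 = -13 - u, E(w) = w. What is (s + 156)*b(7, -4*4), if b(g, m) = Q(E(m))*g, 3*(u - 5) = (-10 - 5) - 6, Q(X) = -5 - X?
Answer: 11396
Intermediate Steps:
u = -2 (u = 5 + ((-10 - 5) - 6)/3 = 5 + (-15 - 6)/3 = 5 + (1/3)*(-21) = 5 - 7 = -2)
b(g, m) = g*(-5 - m) (b(g, m) = (-5 - m)*g = g*(-5 - m))
s = -8 (s = 3 + (-13 - 1*(-2)) = 3 + (-13 + 2) = 3 - 11 = -8)
(s + 156)*b(7, -4*4) = (-8 + 156)*(-1*7*(5 - 4*4)) = 148*(-1*7*(5 - 16)) = 148*(-1*7*(-11)) = 148*77 = 11396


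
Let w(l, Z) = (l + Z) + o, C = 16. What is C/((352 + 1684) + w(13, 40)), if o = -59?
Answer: 8/1015 ≈ 0.0078818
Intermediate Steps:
w(l, Z) = -59 + Z + l (w(l, Z) = (l + Z) - 59 = (Z + l) - 59 = -59 + Z + l)
C/((352 + 1684) + w(13, 40)) = 16/((352 + 1684) + (-59 + 40 + 13)) = 16/(2036 - 6) = 16/2030 = (1/2030)*16 = 8/1015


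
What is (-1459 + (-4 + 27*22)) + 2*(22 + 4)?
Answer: -817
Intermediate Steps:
(-1459 + (-4 + 27*22)) + 2*(22 + 4) = (-1459 + (-4 + 594)) + 2*26 = (-1459 + 590) + 52 = -869 + 52 = -817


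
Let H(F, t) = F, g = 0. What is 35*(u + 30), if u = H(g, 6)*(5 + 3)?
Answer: 1050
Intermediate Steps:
u = 0 (u = 0*(5 + 3) = 0*8 = 0)
35*(u + 30) = 35*(0 + 30) = 35*30 = 1050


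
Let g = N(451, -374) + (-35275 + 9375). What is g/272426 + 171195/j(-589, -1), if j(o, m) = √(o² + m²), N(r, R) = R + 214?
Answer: -13030/136213 + 171195*√346922/346922 ≈ 290.56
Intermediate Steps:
N(r, R) = 214 + R
g = -26060 (g = (214 - 374) + (-35275 + 9375) = -160 - 25900 = -26060)
j(o, m) = √(m² + o²)
g/272426 + 171195/j(-589, -1) = -26060/272426 + 171195/(√((-1)² + (-589)²)) = -26060*1/272426 + 171195/(√(1 + 346921)) = -13030/136213 + 171195/(√346922) = -13030/136213 + 171195*(√346922/346922) = -13030/136213 + 171195*√346922/346922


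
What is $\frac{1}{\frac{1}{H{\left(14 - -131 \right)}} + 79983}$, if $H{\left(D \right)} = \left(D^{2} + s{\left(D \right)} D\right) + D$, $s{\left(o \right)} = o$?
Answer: $\frac{42195}{3374882686} \approx 1.2503 \cdot 10^{-5}$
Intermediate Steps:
$H{\left(D \right)} = D + 2 D^{2}$ ($H{\left(D \right)} = \left(D^{2} + D D\right) + D = \left(D^{2} + D^{2}\right) + D = 2 D^{2} + D = D + 2 D^{2}$)
$\frac{1}{\frac{1}{H{\left(14 - -131 \right)}} + 79983} = \frac{1}{\frac{1}{\left(14 - -131\right) \left(1 + 2 \left(14 - -131\right)\right)} + 79983} = \frac{1}{\frac{1}{\left(14 + 131\right) \left(1 + 2 \left(14 + 131\right)\right)} + 79983} = \frac{1}{\frac{1}{145 \left(1 + 2 \cdot 145\right)} + 79983} = \frac{1}{\frac{1}{145 \left(1 + 290\right)} + 79983} = \frac{1}{\frac{1}{145 \cdot 291} + 79983} = \frac{1}{\frac{1}{42195} + 79983} = \frac{1}{\frac{3374882686}{42195}} = \frac{42195}{3374882686}$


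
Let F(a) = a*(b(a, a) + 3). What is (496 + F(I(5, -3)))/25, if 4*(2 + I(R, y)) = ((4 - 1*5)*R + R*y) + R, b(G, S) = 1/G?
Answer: 1919/100 ≈ 19.190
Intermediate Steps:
I(R, y) = -2 + R*y/4 (I(R, y) = -2 + (((4 - 1*5)*R + R*y) + R)/4 = -2 + (((4 - 5)*R + R*y) + R)/4 = -2 + ((-R + R*y) + R)/4 = -2 + (R*y)/4 = -2 + R*y/4)
F(a) = a*(3 + 1/a) (F(a) = a*(1/a + 3) = a*(3 + 1/a))
(496 + F(I(5, -3)))/25 = (496 + (1 + 3*(-2 + (¼)*5*(-3))))/25 = (496 + (1 + 3*(-2 - 15/4)))*(1/25) = (496 + (1 + 3*(-23/4)))*(1/25) = (496 + (1 - 69/4))*(1/25) = (496 - 65/4)*(1/25) = (1919/4)*(1/25) = 1919/100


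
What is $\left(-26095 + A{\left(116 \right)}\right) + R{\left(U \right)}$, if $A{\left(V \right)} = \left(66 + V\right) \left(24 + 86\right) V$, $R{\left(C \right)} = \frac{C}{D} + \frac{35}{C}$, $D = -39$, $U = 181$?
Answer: $\frac{16209020879}{7059} \approx 2.2962 \cdot 10^{6}$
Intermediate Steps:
$R{\left(C \right)} = \frac{35}{C} - \frac{C}{39}$ ($R{\left(C \right)} = \frac{C}{-39} + \frac{35}{C} = C \left(- \frac{1}{39}\right) + \frac{35}{C} = - \frac{C}{39} + \frac{35}{C} = \frac{35}{C} - \frac{C}{39}$)
$A{\left(V \right)} = V \left(7260 + 110 V\right)$ ($A{\left(V \right)} = \left(66 + V\right) 110 V = \left(7260 + 110 V\right) V = V \left(7260 + 110 V\right)$)
$\left(-26095 + A{\left(116 \right)}\right) + R{\left(U \right)} = \left(-26095 + 110 \cdot 116 \left(66 + 116\right)\right) + \left(\frac{35}{181} - \frac{181}{39}\right) = \left(-26095 + 110 \cdot 116 \cdot 182\right) + \left(35 \cdot \frac{1}{181} - \frac{181}{39}\right) = \left(-26095 + 2322320\right) + \left(\frac{35}{181} - \frac{181}{39}\right) = 2296225 - \frac{31396}{7059} = \frac{16209020879}{7059}$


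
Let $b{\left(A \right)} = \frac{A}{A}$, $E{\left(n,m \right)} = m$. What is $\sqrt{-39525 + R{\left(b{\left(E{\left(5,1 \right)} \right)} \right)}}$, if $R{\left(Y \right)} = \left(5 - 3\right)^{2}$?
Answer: $i \sqrt{39521} \approx 198.8 i$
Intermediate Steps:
$b{\left(A \right)} = 1$
$R{\left(Y \right)} = 4$ ($R{\left(Y \right)} = 2^{2} = 4$)
$\sqrt{-39525 + R{\left(b{\left(E{\left(5,1 \right)} \right)} \right)}} = \sqrt{-39525 + 4} = \sqrt{-39521} = i \sqrt{39521}$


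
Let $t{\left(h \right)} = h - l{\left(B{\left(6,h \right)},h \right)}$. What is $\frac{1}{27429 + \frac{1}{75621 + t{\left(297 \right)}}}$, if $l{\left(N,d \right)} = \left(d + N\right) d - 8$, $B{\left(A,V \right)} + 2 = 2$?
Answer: $\frac{12283}{336910406} \approx 3.6458 \cdot 10^{-5}$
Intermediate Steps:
$B{\left(A,V \right)} = 0$ ($B{\left(A,V \right)} = -2 + 2 = 0$)
$l{\left(N,d \right)} = -8 + d \left(N + d\right)$ ($l{\left(N,d \right)} = \left(N + d\right) d - 8 = d \left(N + d\right) - 8 = -8 + d \left(N + d\right)$)
$t{\left(h \right)} = 8 + h - h^{2}$ ($t{\left(h \right)} = h - \left(-8 + h^{2} + 0 h\right) = h - \left(-8 + h^{2} + 0\right) = h - \left(-8 + h^{2}\right) = 8 + h - h^{2}$)
$\frac{1}{27429 + \frac{1}{75621 + t{\left(297 \right)}}} = \frac{1}{27429 + \frac{1}{75621 + \left(8 + 297 - 297^{2}\right)}} = \frac{1}{27429 + \frac{1}{75621 + \left(8 + 297 - 88209\right)}} = \frac{1}{27429 + \frac{1}{75621 - 87904}} = \frac{1}{27429 + \frac{1}{-12283}} = \frac{1}{27429 - \frac{1}{12283}} = \frac{1}{\frac{336910406}{12283}} = \frac{12283}{336910406}$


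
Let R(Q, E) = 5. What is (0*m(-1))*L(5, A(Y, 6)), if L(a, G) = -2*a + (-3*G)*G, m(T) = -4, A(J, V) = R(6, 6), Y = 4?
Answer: 0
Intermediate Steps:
A(J, V) = 5
L(a, G) = -3*G² - 2*a (L(a, G) = -2*a - 3*G² = -3*G² - 2*a)
(0*m(-1))*L(5, A(Y, 6)) = (0*(-4))*(-3*5² - 2*5) = 0*(-3*25 - 10) = 0*(-75 - 10) = 0*(-85) = 0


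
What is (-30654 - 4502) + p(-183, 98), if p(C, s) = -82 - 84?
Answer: -35322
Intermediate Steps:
p(C, s) = -166
(-30654 - 4502) + p(-183, 98) = (-30654 - 4502) - 166 = -35156 - 166 = -35322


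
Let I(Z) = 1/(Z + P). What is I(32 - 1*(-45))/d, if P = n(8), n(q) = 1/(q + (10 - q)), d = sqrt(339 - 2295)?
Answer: -5*I*sqrt(489)/377019 ≈ -0.00029327*I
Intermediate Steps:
d = 2*I*sqrt(489) (d = sqrt(-1956) = 2*I*sqrt(489) ≈ 44.227*I)
n(q) = 1/10
P = 1/10 ≈ 0.10000
I(Z) = 1/(1/10 + Z) (I(Z) = 1/(Z + 1/10) = 1/(1/10 + Z))
I(32 - 1*(-45))/d = (10/(1 + 10*(32 - 1*(-45))))/((2*I*sqrt(489))) = (10/(1 + 10*(32 + 45)))*(-I*sqrt(489)/978) = (10/(1 + 10*77))*(-I*sqrt(489)/978) = (10/(1 + 770))*(-I*sqrt(489)/978) = (10/771)*(-I*sqrt(489)/978) = (10*(1/771))*(-I*sqrt(489)/978) = 10*(-I*sqrt(489)/978)/771 = -5*I*sqrt(489)/377019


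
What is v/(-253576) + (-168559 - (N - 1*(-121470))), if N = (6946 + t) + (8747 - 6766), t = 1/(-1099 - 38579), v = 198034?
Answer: -751980081529061/2515347132 ≈ -2.9896e+5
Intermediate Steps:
t = -1/39678 (t = 1/(-39678) = -1/39678 ≈ -2.5203e-5)
N = 354205505/39678 (N = (6946 - 1/39678) + (8747 - 6766) = 275603387/39678 + 1981 = 354205505/39678 ≈ 8927.0)
v/(-253576) + (-168559 - (N - 1*(-121470))) = 198034/(-253576) + (-168559 - (354205505/39678 - 1*(-121470))) = 198034*(-1/253576) + (-168559 - (354205505/39678 + 121470)) = -99017/126788 + (-168559 - 1*5173892165/39678) = -99017/126788 + (-168559 - 5173892165/39678) = -99017/126788 - 11861976167/39678 = -751980081529061/2515347132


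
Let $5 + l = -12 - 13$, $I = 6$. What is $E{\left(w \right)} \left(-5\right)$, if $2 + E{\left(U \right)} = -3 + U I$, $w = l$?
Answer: $925$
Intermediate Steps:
$l = -30$ ($l = -5 - 25 = -30$)
$w = -30$
$E{\left(U \right)} = -5 + 6 U$ ($E{\left(U \right)} = -2 + \left(-3 + U 6\right) = -2 + \left(-3 + 6 U\right) = -5 + 6 U$)
$E{\left(w \right)} \left(-5\right) = \left(-5 + 6 \left(-30\right)\right) \left(-5\right) = \left(-5 - 180\right) \left(-5\right) = \left(-185\right) \left(-5\right) = 925$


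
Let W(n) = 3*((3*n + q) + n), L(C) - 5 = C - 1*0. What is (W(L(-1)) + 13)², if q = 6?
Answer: 6241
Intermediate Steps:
L(C) = 5 + C (L(C) = 5 + (C - 1*0) = 5 + (C + 0) = 5 + C)
W(n) = 18 + 12*n (W(n) = 3*((3*n + 6) + n) = 3*((6 + 3*n) + n) = 3*(6 + 4*n) = 18 + 12*n)
(W(L(-1)) + 13)² = ((18 + 12*(5 - 1)) + 13)² = ((18 + 12*4) + 13)² = ((18 + 48) + 13)² = (66 + 13)² = 79² = 6241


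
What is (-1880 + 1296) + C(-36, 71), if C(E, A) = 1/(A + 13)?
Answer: -49055/84 ≈ -583.99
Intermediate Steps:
C(E, A) = 1/(13 + A)
(-1880 + 1296) + C(-36, 71) = (-1880 + 1296) + 1/(13 + 71) = -584 + 1/84 = -49055/84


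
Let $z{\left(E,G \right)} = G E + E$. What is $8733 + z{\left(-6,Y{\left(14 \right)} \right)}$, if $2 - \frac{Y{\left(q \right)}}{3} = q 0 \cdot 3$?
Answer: $8691$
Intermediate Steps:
$Y{\left(q \right)} = 6$ ($Y{\left(q \right)} = 6 - 3 q 0 \cdot 3 = 6 - 3 \cdot 0 \cdot 3 = 6 - 0 = 6 + 0 = 6$)
$z{\left(E,G \right)} = E + E G$ ($z{\left(E,G \right)} = E G + E = E + E G$)
$8733 + z{\left(-6,Y{\left(14 \right)} \right)} = 8733 - 6 \left(1 + 6\right) = 8733 - 42 = 8691$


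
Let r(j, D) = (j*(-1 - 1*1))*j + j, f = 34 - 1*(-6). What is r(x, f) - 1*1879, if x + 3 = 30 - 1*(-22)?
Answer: -6632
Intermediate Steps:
f = 40 (f = 34 + 6 = 40)
x = 49 (x = -3 + (30 - 1*(-22)) = -3 + (30 + 22) = -3 + 52 = 49)
r(j, D) = j - 2*j² (r(j, D) = (j*(-1 - 1))*j + j = (j*(-2))*j + j = (-2*j)*j + j = -2*j² + j = j - 2*j²)
r(x, f) - 1*1879 = 49*(1 - 2*49) - 1*1879 = 49*(1 - 98) - 1879 = 49*(-97) - 1879 = -4753 - 1879 = -6632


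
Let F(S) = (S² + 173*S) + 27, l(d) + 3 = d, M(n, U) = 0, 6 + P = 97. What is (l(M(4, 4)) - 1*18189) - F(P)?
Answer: -42243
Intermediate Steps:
P = 91 (P = -6 + 97 = 91)
l(d) = -3 + d
F(S) = 27 + S² + 173*S
(l(M(4, 4)) - 1*18189) - F(P) = ((-3 + 0) - 1*18189) - (27 + 91² + 173*91) = (-3 - 18189) - (27 + 8281 + 15743) = -18192 - 1*24051 = -18192 - 24051 = -42243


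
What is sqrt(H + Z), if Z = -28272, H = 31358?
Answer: sqrt(3086) ≈ 55.552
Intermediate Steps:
sqrt(H + Z) = sqrt(31358 - 28272) = sqrt(3086)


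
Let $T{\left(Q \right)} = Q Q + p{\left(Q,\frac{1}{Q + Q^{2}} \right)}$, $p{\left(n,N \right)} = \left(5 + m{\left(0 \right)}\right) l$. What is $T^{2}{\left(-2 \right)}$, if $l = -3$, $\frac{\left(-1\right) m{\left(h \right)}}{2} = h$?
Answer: $121$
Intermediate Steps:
$m{\left(h \right)} = - 2 h$
$p{\left(n,N \right)} = -15$ ($p{\left(n,N \right)} = \left(5 - 0\right) \left(-3\right) = \left(5 + 0\right) \left(-3\right) = 5 \left(-3\right) = -15$)
$T{\left(Q \right)} = -15 + Q^{2}$ ($T{\left(Q \right)} = Q Q - 15 = Q^{2} - 15 = -15 + Q^{2}$)
$T^{2}{\left(-2 \right)} = \left(-15 + \left(-2\right)^{2}\right)^{2} = \left(-15 + 4\right)^{2} = \left(-11\right)^{2} = 121$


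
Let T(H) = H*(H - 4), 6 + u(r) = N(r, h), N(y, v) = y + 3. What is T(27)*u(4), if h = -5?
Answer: 621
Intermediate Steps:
N(y, v) = 3 + y
u(r) = -3 + r (u(r) = -6 + (3 + r) = -3 + r)
T(H) = H*(-4 + H)
T(27)*u(4) = (27*(-4 + 27))*(-3 + 4) = (27*23)*1 = 621*1 = 621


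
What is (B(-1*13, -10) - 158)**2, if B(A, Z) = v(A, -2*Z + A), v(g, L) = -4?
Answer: 26244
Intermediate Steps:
B(A, Z) = -4
(B(-1*13, -10) - 158)**2 = (-4 - 158)**2 = (-162)**2 = 26244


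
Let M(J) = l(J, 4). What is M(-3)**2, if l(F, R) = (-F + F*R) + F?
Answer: 144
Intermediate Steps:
l(F, R) = F*R
M(J) = 4*J (M(J) = J*4 = 4*J)
M(-3)**2 = (4*(-3))**2 = (-12)**2 = 144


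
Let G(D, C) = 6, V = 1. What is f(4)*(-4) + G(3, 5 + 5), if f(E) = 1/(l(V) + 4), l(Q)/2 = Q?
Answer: 16/3 ≈ 5.3333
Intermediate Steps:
l(Q) = 2*Q
f(E) = ⅙ (f(E) = 1/(2*1 + 4) = 1/(2 + 4) = 1/6 = ⅙)
f(4)*(-4) + G(3, 5 + 5) = (⅙)*(-4) + 6 = -⅔ + 6 = 16/3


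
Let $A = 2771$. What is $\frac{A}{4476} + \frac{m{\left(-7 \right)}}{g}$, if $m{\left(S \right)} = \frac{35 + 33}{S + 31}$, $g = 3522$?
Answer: $\frac{1221518}{1970559} \approx 0.61988$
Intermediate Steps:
$m{\left(S \right)} = \frac{68}{31 + S}$
$\frac{A}{4476} + \frac{m{\left(-7 \right)}}{g} = \frac{2771}{4476} + \frac{68 \frac{1}{31 - 7}}{3522} = 2771 \cdot \frac{1}{4476} + \frac{68}{24} \cdot \frac{1}{3522} = \frac{2771}{4476} + 68 \cdot \frac{1}{24} \cdot \frac{1}{3522} = \frac{2771}{4476} + \frac{17}{6} \cdot \frac{1}{3522} = \frac{2771}{4476} + \frac{17}{21132} = \frac{1221518}{1970559}$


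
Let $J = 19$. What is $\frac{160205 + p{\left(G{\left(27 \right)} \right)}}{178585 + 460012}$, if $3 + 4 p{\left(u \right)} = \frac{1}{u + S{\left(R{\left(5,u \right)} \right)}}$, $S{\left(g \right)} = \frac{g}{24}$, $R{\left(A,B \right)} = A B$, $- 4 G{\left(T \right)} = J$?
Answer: $\frac{353090071}{1407467788} \approx 0.25087$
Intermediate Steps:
$G{\left(T \right)} = - \frac{19}{4}$ ($G{\left(T \right)} = \left(- \frac{1}{4}\right) 19 = - \frac{19}{4}$)
$S{\left(g \right)} = \frac{g}{24}$ ($S{\left(g \right)} = g \frac{1}{24} = \frac{g}{24}$)
$p{\left(u \right)} = - \frac{3}{4} + \frac{6}{29 u}$ ($p{\left(u \right)} = - \frac{3}{4} + \frac{1}{4 \left(u + \frac{5 u}{24}\right)} = - \frac{3}{4} + \frac{1}{4 \frac{29 u}{24}} = - \frac{3}{4} + \frac{\frac{24}{29} \frac{1}{u}}{4} = - \frac{3}{4} + \frac{6}{29 u}$)
$\frac{160205 + p{\left(G{\left(27 \right)} \right)}}{178585 + 460012} = \frac{160205 + \frac{3 \left(8 - - \frac{551}{4}\right)}{116 \left(- \frac{19}{4}\right)}}{178585 + 460012} = \frac{160205 + \frac{3}{116} \left(- \frac{4}{19}\right) \left(8 + \frac{551}{4}\right)}{638597} = \left(160205 + \frac{3}{116} \left(- \frac{4}{19}\right) \frac{583}{4}\right) \frac{1}{638597} = \left(160205 - \frac{1749}{2204}\right) \frac{1}{638597} = \frac{353090071}{2204} \cdot \frac{1}{638597} = \frac{353090071}{1407467788}$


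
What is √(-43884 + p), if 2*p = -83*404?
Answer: 5*I*√2426 ≈ 246.27*I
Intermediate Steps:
p = -16766 (p = (-83*404)/2 = (½)*(-33532) = -16766)
√(-43884 + p) = √(-43884 - 16766) = √(-60650) = 5*I*√2426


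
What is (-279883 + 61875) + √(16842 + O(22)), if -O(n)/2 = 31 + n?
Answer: -218008 + 4*√1046 ≈ -2.1788e+5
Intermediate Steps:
O(n) = -62 - 2*n (O(n) = -2*(31 + n) = -62 - 2*n)
(-279883 + 61875) + √(16842 + O(22)) = (-279883 + 61875) + √(16842 + (-62 - 2*22)) = -218008 + √(16842 + (-62 - 44)) = -218008 + √(16842 - 106) = -218008 + √16736 = -218008 + 4*√1046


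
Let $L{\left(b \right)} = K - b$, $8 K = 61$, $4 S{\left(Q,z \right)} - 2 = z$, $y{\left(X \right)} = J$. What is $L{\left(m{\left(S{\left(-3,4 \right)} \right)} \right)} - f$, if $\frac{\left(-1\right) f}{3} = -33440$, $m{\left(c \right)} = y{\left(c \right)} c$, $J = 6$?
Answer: $- \frac{802571}{8} \approx -1.0032 \cdot 10^{5}$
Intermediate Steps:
$y{\left(X \right)} = 6$
$S{\left(Q,z \right)} = \frac{1}{2} + \frac{z}{4}$
$m{\left(c \right)} = 6 c$
$f = 100320$ ($f = \left(-3\right) \left(-33440\right) = 100320$)
$K = \frac{61}{8}$ ($K = \frac{1}{8} \cdot 61 = \frac{61}{8} \approx 7.625$)
$L{\left(b \right)} = \frac{61}{8} - b$
$L{\left(m{\left(S{\left(-3,4 \right)} \right)} \right)} - f = \left(\frac{61}{8} - 6 \left(\frac{1}{2} + \frac{1}{4} \cdot 4\right)\right) - 100320 = \left(\frac{61}{8} - 6 \left(\frac{1}{2} + 1\right)\right) - 100320 = \left(\frac{61}{8} - 6 \cdot \frac{3}{2}\right) - 100320 = \left(\frac{61}{8} - 9\right) - 100320 = - \frac{11}{8} - 100320 = - \frac{802571}{8}$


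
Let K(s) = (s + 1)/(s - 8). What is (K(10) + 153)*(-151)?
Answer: -47867/2 ≈ -23934.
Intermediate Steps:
K(s) = (1 + s)/(-8 + s)
(K(10) + 153)*(-151) = ((1 + 10)/(-8 + 10) + 153)*(-151) = (11/2 + 153)*(-151) = (317/2)*(-151) = -47867/2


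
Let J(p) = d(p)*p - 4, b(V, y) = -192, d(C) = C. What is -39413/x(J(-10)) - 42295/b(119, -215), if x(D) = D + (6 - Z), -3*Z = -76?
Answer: -6487019/22080 ≈ -293.80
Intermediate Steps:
Z = 76/3 (Z = -1/3*(-76) = 76/3 ≈ 25.333)
J(p) = -4 + p**2 (J(p) = p*p - 4 = p**2 - 4 = -4 + p**2)
x(D) = -58/3 + D (x(D) = D + (6 - 1*76/3) = D + (6 - 76/3) = D - 58/3 = -58/3 + D)
-39413/x(J(-10)) - 42295/b(119, -215) = -39413/(-58/3 + (-4 + (-10)**2)) - 42295/(-192) = -39413/(-58/3 + (-4 + 100)) - 42295*(-1/192) = -39413/(-58/3 + 96) + 42295/192 = -39413/230/3 + 42295/192 = -39413*3/230 + 42295/192 = -118239/230 + 42295/192 = -6487019/22080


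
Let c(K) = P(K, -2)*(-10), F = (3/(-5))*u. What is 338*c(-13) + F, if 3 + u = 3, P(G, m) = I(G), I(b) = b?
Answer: 43940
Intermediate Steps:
P(G, m) = G
u = 0 (u = -3 + 3 = 0)
F = 0 (F = (3/(-5))*0 = -1/5*3*0 = -3/5*0 = 0)
c(K) = -10*K (c(K) = K*(-10) = -10*K)
338*c(-13) + F = 338*(-10*(-13)) + 0 = 338*130 + 0 = 43940 + 0 = 43940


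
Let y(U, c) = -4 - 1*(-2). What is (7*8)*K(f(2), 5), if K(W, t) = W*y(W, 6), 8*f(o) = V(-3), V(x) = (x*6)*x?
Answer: -756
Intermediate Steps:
y(U, c) = -2 (y(U, c) = -4 + 2 = -2)
V(x) = 6*x**2 (V(x) = (6*x)*x = 6*x**2)
f(o) = 27/4 (f(o) = (6*(-3)**2)/8 = (6*9)/8 = (1/8)*54 = 27/4)
K(W, t) = -2*W (K(W, t) = W*(-2) = -2*W)
(7*8)*K(f(2), 5) = (7*8)*(-2*27/4) = 56*(-27/2) = -756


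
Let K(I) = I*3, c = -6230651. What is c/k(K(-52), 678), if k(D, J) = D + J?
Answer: -6230651/522 ≈ -11936.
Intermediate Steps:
K(I) = 3*I
c/k(K(-52), 678) = -6230651/(3*(-52) + 678) = -6230651/(-156 + 678) = -6230651/522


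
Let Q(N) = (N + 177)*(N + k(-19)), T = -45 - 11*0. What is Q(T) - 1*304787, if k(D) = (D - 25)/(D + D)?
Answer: -5900909/19 ≈ -3.1057e+5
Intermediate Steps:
k(D) = (-25 + D)/(2*D) (k(D) = (-25 + D)/((2*D)) = (-25 + D)*(1/(2*D)) = (-25 + D)/(2*D))
T = -45 (T = -45 + 0 = -45)
Q(N) = (177 + N)*(22/19 + N) (Q(N) = (N + 177)*(N + (½)*(-25 - 19)/(-19)) = (177 + N)*(N + (½)*(-1/19)*(-44)) = (177 + N)*(N + 22/19) = (177 + N)*(22/19 + N))
Q(T) - 1*304787 = (3894/19 + (-45)² + (3385/19)*(-45)) - 1*304787 = (3894/19 + 2025 - 152325/19) - 304787 = -109956/19 - 304787 = -5900909/19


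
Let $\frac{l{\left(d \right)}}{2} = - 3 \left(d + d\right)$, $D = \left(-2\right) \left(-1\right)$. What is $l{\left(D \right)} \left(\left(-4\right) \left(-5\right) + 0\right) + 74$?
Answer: $-406$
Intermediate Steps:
$D = 2$
$l{\left(d \right)} = - 12 d$ ($l{\left(d \right)} = 2 \left(- 3 \left(d + d\right)\right) = 2 \left(- 3 \cdot 2 d\right) = 2 \left(- 6 d\right) = - 12 d$)
$l{\left(D \right)} \left(\left(-4\right) \left(-5\right) + 0\right) + 74 = \left(-12\right) 2 \left(\left(-4\right) \left(-5\right) + 0\right) + 74 = - 24 \left(20 + 0\right) + 74 = \left(-24\right) 20 + 74 = -480 + 74 = -406$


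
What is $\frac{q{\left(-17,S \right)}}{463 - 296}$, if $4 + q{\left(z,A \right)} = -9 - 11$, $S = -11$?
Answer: $- \frac{24}{167} \approx -0.14371$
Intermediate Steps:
$q{\left(z,A \right)} = -24$ ($q{\left(z,A \right)} = -4 - 20 = -24$)
$\frac{q{\left(-17,S \right)}}{463 - 296} = - \frac{24}{463 - 296} = - \frac{24}{167}$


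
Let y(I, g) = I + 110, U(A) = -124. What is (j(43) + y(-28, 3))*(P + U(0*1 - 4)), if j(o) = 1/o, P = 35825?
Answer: 125917427/43 ≈ 2.9283e+6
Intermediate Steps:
y(I, g) = 110 + I
(j(43) + y(-28, 3))*(P + U(0*1 - 4)) = (1/43 + (110 - 28))*(35825 - 124) = (1/43 + 82)*35701 = (3527/43)*35701 = 125917427/43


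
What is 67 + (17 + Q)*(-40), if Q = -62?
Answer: 1867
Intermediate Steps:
67 + (17 + Q)*(-40) = 67 + (17 - 62)*(-40) = 67 - 45*(-40) = 67 + 1800 = 1867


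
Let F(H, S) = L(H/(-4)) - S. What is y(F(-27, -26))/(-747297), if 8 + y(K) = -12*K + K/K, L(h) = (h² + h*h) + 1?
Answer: 2849/1494594 ≈ 0.0019062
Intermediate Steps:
L(h) = 1 + 2*h² (L(h) = (h² + h²) + 1 = 2*h² + 1 = 1 + 2*h²)
F(H, S) = 1 - S + H²/8 (F(H, S) = (1 + 2*(H/(-4))²) - S = (1 + 2*(H*(-¼))²) - S = (1 + 2*(-H/4)²) - S = (1 + 2*(H²/16)) - S = (1 + H²/8) - S = 1 - S + H²/8)
y(K) = -7 - 12*K (y(K) = -8 + (-12*K + K/K) = -8 + (-12*K + 1) = -8 + (1 - 12*K) = -7 - 12*K)
y(F(-27, -26))/(-747297) = (-7 - 12*(1 - 1*(-26) + (⅛)*(-27)²))/(-747297) = (-7 - 12*(1 + 26 + (⅛)*729))*(-1/747297) = (-7 - 12*(1 + 26 + 729/8))*(-1/747297) = (-7 - 12*945/8)*(-1/747297) = (-7 - 2835/2)*(-1/747297) = -2849/2*(-1/747297) = 2849/1494594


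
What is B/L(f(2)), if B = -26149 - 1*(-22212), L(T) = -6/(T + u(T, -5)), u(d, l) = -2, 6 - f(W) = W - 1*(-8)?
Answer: -3937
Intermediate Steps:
f(W) = -2 - W (f(W) = 6 - (W - 1*(-8)) = 6 - (W + 8) = 6 - (8 + W) = 6 + (-8 - W) = -2 - W)
L(T) = -6/(-2 + T) (L(T) = -6/(T - 2) = -6/(-2 + T))
B = -3937 (B = -26149 + 22212 = -3937)
B/L(f(2)) = -3937/((-6/(-2 + (-2 - 1*2)))) = -3937/((-6/(-2 + (-2 - 2)))) = -3937/((-6/(-2 - 4))) = -3937/((-6/(-6))) = -3937/((-6*(-1/6))) = -3937/1 = -3937*1 = -3937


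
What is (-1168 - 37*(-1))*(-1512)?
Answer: 1710072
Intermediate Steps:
(-1168 - 37*(-1))*(-1512) = (-1168 + 37)*(-1512) = -1131*(-1512) = 1710072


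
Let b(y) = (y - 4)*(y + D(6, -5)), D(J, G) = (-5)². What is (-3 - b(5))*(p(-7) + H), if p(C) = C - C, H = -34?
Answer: 1122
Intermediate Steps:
D(J, G) = 25
b(y) = (-4 + y)*(25 + y) (b(y) = (y - 4)*(y + 25) = (-4 + y)*(25 + y))
p(C) = 0
(-3 - b(5))*(p(-7) + H) = (-3 - (-100 + 5² + 21*5))*(0 - 34) = (-3 - (-100 + 25 + 105))*(-34) = (-3 - 1*30)*(-34) = (-3 - 30)*(-34) = -33*(-34) = 1122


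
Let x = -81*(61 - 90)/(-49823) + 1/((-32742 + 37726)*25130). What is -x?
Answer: 294207314257/6240227118160 ≈ 0.047147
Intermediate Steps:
x = -294207314257/6240227118160 (x = -81*(-29)*(-1/49823) + (1/25130)/4984 = 2349*(-1/49823) + (1/4984)*(1/25130) = -2349/49823 + 1/125247920 = -294207314257/6240227118160 ≈ -0.047147)
-x = -1*(-294207314257/6240227118160) = 294207314257/6240227118160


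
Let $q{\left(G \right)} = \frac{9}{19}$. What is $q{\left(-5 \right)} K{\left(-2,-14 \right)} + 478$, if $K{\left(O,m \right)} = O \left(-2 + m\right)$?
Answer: $\frac{9370}{19} \approx 493.16$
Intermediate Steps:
$q{\left(G \right)} = \frac{9}{19}$ ($q{\left(G \right)} = 9 \cdot \frac{1}{19} = \frac{9}{19}$)
$q{\left(-5 \right)} K{\left(-2,-14 \right)} + 478 = \frac{9 \left(- 2 \left(-2 - 14\right)\right)}{19} + 478 = \frac{9 \left(\left(-2\right) \left(-16\right)\right)}{19} + 478 = \frac{9}{19} \cdot 32 + 478 = \frac{288}{19} + 478 = \frac{9370}{19}$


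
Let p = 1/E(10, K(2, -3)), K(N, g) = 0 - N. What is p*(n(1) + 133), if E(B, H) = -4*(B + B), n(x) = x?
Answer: -67/40 ≈ -1.6750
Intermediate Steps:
K(N, g) = -N
E(B, H) = -8*B
p = -1/80 (p = 1/(-8*10) = 1/(-80) = -1/80 ≈ -0.012500)
p*(n(1) + 133) = -(1 + 133)/80 = -1/80*134 = -67/40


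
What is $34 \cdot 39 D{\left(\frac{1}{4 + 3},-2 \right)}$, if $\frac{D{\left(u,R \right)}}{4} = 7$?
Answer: $37128$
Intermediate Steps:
$D{\left(u,R \right)} = 28$ ($D{\left(u,R \right)} = 4 \cdot 7 = 28$)
$34 \cdot 39 D{\left(\frac{1}{4 + 3},-2 \right)} = 34 \cdot 39 \cdot 28 = 1326 \cdot 28 = 37128$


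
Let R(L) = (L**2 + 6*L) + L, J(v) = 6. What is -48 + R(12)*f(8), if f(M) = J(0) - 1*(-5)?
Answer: 2460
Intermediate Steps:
R(L) = L**2 + 7*L
f(M) = 11 (f(M) = 6 - 1*(-5) = 6 + 5 = 11)
-48 + R(12)*f(8) = -48 + (12*(7 + 12))*11 = -48 + (12*19)*11 = -48 + 228*11 = -48 + 2508 = 2460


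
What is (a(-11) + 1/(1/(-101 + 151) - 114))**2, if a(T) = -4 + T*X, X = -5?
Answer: 84447778801/32478601 ≈ 2600.1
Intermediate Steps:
a(T) = -4 - 5*T (a(T) = -4 + T*(-5) = -4 - 5*T)
(a(-11) + 1/(1/(-101 + 151) - 114))**2 = ((-4 - 5*(-11)) + 1/(1/(-101 + 151) - 114))**2 = ((-4 + 55) + 1/(1/50 - 114))**2 = (51 + 1/(1/50 - 114))**2 = (51 + 1/(-5699/50))**2 = (51 - 50/5699)**2 = (290599/5699)**2 = 84447778801/32478601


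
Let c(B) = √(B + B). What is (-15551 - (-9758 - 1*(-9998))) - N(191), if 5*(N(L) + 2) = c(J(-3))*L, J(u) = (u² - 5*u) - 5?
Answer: -15789 - 191*√38/5 ≈ -16024.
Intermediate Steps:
J(u) = -5 + u² - 5*u
c(B) = √2*√B (c(B) = √(2*B) = √2*√B)
N(L) = -2 + L*√38/5 (N(L) = -2 + ((√2*√(-5 + (-3)² - 5*(-3)))*L)/5 = -2 + ((√2*√(-5 + 9 + 15))*L)/5 = -2 + ((√2*√19)*L)/5 = -2 + (√38*L)/5 = -2 + (L*√38)/5 = -2 + L*√38/5)
(-15551 - (-9758 - 1*(-9998))) - N(191) = (-15551 - (-9758 - 1*(-9998))) - (-2 + (⅕)*191*√38) = (-15551 - (-9758 + 9998)) - (-2 + 191*√38/5) = (-15551 - 1*240) + (2 - 191*√38/5) = (-15551 - 240) + (2 - 191*√38/5) = -15791 + (2 - 191*√38/5) = -15789 - 191*√38/5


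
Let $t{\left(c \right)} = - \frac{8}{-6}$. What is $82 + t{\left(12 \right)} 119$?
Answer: $\frac{722}{3} \approx 240.67$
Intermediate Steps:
$t{\left(c \right)} = \frac{4}{3}$ ($t{\left(c \right)} = \left(-8\right) \left(- \frac{1}{6}\right) = \frac{4}{3}$)
$82 + t{\left(12 \right)} 119 = 82 + \frac{4}{3} \cdot 119 = 82 + \frac{476}{3} = \frac{722}{3}$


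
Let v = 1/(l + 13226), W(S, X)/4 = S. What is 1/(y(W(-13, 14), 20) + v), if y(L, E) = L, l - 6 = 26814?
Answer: -40046/2082391 ≈ -0.019231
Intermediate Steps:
l = 26820 (l = 6 + 26814 = 26820)
W(S, X) = 4*S
v = 1/40046 (v = 1/(26820 + 13226) = 1/40046 ≈ 2.4971e-5)
1/(y(W(-13, 14), 20) + v) = 1/(4*(-13) + 1/40046) = 1/(-52 + 1/40046) = 1/(-2082391/40046) = -40046/2082391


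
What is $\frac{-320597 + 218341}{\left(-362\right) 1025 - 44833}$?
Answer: $\frac{102256}{415883} \approx 0.24588$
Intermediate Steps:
$\frac{-320597 + 218341}{\left(-362\right) 1025 - 44833} = - \frac{102256}{-371050 - 44833} = - \frac{102256}{-415883} = \left(-102256\right) \left(- \frac{1}{415883}\right) = \frac{102256}{415883}$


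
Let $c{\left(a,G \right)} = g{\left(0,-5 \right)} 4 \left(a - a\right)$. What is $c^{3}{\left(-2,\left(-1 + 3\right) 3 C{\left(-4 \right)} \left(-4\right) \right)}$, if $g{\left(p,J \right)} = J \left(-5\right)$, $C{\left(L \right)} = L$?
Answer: $0$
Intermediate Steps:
$g{\left(p,J \right)} = - 5 J$
$c{\left(a,G \right)} = 0$ ($c{\left(a,G \right)} = \left(-5\right) \left(-5\right) 4 \left(a - a\right) = 25 \cdot 4 \cdot 0 = 100 \cdot 0 = 0$)
$c^{3}{\left(-2,\left(-1 + 3\right) 3 C{\left(-4 \right)} \left(-4\right) \right)} = 0^{3} = 0$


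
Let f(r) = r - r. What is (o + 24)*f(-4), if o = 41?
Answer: 0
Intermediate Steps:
f(r) = 0
(o + 24)*f(-4) = (41 + 24)*0 = 65*0 = 0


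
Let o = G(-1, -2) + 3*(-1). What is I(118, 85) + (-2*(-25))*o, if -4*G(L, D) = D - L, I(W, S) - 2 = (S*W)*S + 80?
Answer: 1704989/2 ≈ 8.5249e+5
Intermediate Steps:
I(W, S) = 82 + W*S**2 (I(W, S) = 2 + ((S*W)*S + 80) = 2 + (W*S**2 + 80) = 2 + (80 + W*S**2) = 82 + W*S**2)
G(L, D) = -D/4 + L/4 (G(L, D) = -(D - L)/4 = -D/4 + L/4)
o = -11/4 (o = (-1/4*(-2) + (1/4)*(-1)) + 3*(-1) = (1/2 - 1/4) - 3 = 1/4 - 3 = -11/4 ≈ -2.7500)
I(118, 85) + (-2*(-25))*o = (82 + 118*85**2) - 2*(-25)*(-11/4) = (82 + 118*7225) + 50*(-11/4) = (82 + 852550) - 275/2 = 852632 - 275/2 = 1704989/2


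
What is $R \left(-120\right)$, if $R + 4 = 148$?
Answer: $-17280$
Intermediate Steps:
$R = 144$ ($R = -4 + 148 = 144$)
$R \left(-120\right) = 144 \left(-120\right) = -17280$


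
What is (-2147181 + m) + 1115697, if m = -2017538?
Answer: -3049022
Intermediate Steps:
(-2147181 + m) + 1115697 = (-2147181 - 2017538) + 1115697 = -4164719 + 1115697 = -3049022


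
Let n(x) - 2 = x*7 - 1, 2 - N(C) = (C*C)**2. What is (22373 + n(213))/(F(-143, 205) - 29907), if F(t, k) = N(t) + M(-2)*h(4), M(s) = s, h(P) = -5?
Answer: -23865/418191496 ≈ -5.7067e-5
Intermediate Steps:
N(C) = 2 - C**4 (N(C) = 2 - (C*C)**2 = 2 - (C**2)**2 = 2 - C**4)
F(t, k) = 12 - t**4 (F(t, k) = (2 - t**4) - 2*(-5) = (2 - t**4) + 10 = 12 - t**4)
n(x) = 1 + 7*x (n(x) = 2 + (x*7 - 1) = 2 + (7*x - 1) = 2 + (-1 + 7*x) = 1 + 7*x)
(22373 + n(213))/(F(-143, 205) - 29907) = (22373 + (1 + 7*213))/((12 - 1*(-143)**4) - 29907) = (22373 + (1 + 1491))/((12 - 1*418161601) - 29907) = (22373 + 1492)/((12 - 418161601) - 29907) = 23865/(-418161589 - 29907) = 23865/(-418191496) = 23865*(-1/418191496) = -23865/418191496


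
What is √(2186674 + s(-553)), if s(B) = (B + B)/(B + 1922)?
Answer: 20*√7483889/37 ≈ 1478.7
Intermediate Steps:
s(B) = 2*B/(1922 + B) (s(B) = (2*B)/(1922 + B) = 2*B/(1922 + B))
√(2186674 + s(-553)) = √(2186674 + 2*(-553)/(1922 - 553)) = √(2186674 + 2*(-553)/1369) = √(2186674 + 2*(-553)*(1/1369)) = √(2186674 - 1106/1369) = √(2993555600/1369) = 20*√7483889/37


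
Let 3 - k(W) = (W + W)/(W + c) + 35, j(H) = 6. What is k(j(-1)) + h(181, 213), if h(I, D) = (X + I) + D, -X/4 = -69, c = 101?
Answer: 68254/107 ≈ 637.89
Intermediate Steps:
X = 276 (X = -4*(-69) = 276)
h(I, D) = 276 + D + I (h(I, D) = (276 + I) + D = 276 + D + I)
k(W) = -32 - 2*W/(101 + W) (k(W) = 3 - ((W + W)/(W + 101) + 35) = 3 - ((2*W)/(101 + W) + 35) = 3 - (2*W/(101 + W) + 35) = 3 - (35 + 2*W/(101 + W)) = 3 + (-35 - 2*W/(101 + W)) = -32 - 2*W/(101 + W))
k(j(-1)) + h(181, 213) = 2*(-1616 - 17*6)/(101 + 6) + (276 + 213 + 181) = 2*(-1616 - 102)/107 + 670 = 2*(1/107)*(-1718) + 670 = -3436/107 + 670 = 68254/107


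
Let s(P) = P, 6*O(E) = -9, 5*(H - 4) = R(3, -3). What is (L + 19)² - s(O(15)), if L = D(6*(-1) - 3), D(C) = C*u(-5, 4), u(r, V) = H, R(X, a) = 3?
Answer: 25163/50 ≈ 503.26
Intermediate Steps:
H = 23/5 (H = 4 + (⅕)*3 = 4 + ⅗ = 23/5 ≈ 4.6000)
O(E) = -3/2 (O(E) = (⅙)*(-9) = -3/2)
u(r, V) = 23/5
D(C) = 23*C/5 (D(C) = C*(23/5) = 23*C/5)
L = -207/5 (L = 23*(6*(-1) - 3)/5 = 23*(-6 - 3)/5 = (23/5)*(-9) = -207/5 ≈ -41.400)
(L + 19)² - s(O(15)) = (-207/5 + 19)² - 1*(-3/2) = (-112/5)² + 3/2 = 12544/25 + 3/2 = 25163/50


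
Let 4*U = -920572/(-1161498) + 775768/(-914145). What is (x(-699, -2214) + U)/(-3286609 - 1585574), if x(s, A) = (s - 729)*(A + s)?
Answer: -1472248058907791353/1724391573309981810 ≈ -0.85378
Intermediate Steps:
U = -4959724127/353925863070 (U = (-920572/(-1161498) + 775768/(-914145))/4 = (-920572*(-1/1161498) + 775768*(-1/914145))/4 = (460286/580749 - 775768/914145)/4 = (¼)*(-9919448254/176962931535) = -4959724127/353925863070 ≈ -0.014013)
x(s, A) = (-729 + s)*(A + s)
(x(-699, -2214) + U)/(-3286609 - 1585574) = (((-699)² - 729*(-2214) - 729*(-699) - 2214*(-699)) - 4959724127/353925863070)/(-3286609 - 1585574) = ((488601 + 1614006 + 509571 + 1547586) - 4959724127/353925863070)/(-4872183) = (4159764 - 4959724127/353925863070)*(-1/4872183) = (1472248058907791353/353925863070)*(-1/4872183) = -1472248058907791353/1724391573309981810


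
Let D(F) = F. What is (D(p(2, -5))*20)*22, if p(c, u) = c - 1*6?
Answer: -1760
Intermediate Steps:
p(c, u) = -6 + c (p(c, u) = c - 6 = -6 + c)
(D(p(2, -5))*20)*22 = ((-6 + 2)*20)*22 = -4*20*22 = -80*22 = -1760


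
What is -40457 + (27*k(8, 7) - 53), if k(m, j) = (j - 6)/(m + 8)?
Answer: -648133/16 ≈ -40508.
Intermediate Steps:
k(m, j) = (-6 + j)/(8 + m)
-40457 + (27*k(8, 7) - 53) = -40457 + (27*((-6 + 7)/(8 + 8)) - 53) = -40457 + (27*(1/16) - 53) = -40457 + (27/16 - 53) = -40457 - 821/16 = -648133/16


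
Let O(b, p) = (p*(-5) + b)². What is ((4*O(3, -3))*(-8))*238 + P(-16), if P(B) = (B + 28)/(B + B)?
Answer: -19740675/8 ≈ -2.4676e+6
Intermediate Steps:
O(b, p) = (b - 5*p)² (O(b, p) = (-5*p + b)² = (b - 5*p)²)
P(B) = (28 + B)/(2*B) (P(B) = (28 + B)/((2*B)) = (28 + B)*(1/(2*B)) = (28 + B)/(2*B))
((4*O(3, -3))*(-8))*238 + P(-16) = ((4*(3 - 5*(-3))²)*(-8))*238 + (½)*(28 - 16)/(-16) = ((4*(3 + 15)²)*(-8))*238 + (½)*(-1/16)*12 = ((4*18²)*(-8))*238 - 3/8 = ((4*324)*(-8))*238 - 3/8 = (1296*(-8))*238 - 3/8 = -10368*238 - 3/8 = -2467584 - 3/8 = -19740675/8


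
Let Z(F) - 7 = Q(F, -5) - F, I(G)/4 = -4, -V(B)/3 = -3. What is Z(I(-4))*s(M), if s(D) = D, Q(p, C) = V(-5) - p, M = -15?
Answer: -720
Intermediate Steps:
V(B) = 9 (V(B) = -3*(-3) = 9)
I(G) = -16 (I(G) = 4*(-4) = -16)
Q(p, C) = 9 - p
Z(F) = 16 - 2*F (Z(F) = 7 + ((9 - F) - F) = 7 + (9 - 2*F) = 16 - 2*F)
Z(I(-4))*s(M) = (16 - 2*(-16))*(-15) = (16 + 32)*(-15) = 48*(-15) = -720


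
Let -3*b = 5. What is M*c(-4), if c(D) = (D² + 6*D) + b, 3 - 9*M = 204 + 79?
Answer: 8120/27 ≈ 300.74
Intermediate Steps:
M = -280/9 (M = ⅓ - (204 + 79)/9 = ⅓ - ⅑*283 = ⅓ - 283/9 = -280/9 ≈ -31.111)
b = -5/3 (b = -⅓*5 = -5/3 ≈ -1.6667)
c(D) = -5/3 + D² + 6*D (c(D) = (D² + 6*D) - 5/3 = -5/3 + D² + 6*D)
M*c(-4) = -280*(-5/3 + (-4)² + 6*(-4))/9 = -280*(-5/3 + 16 - 24)/9 = -280/9*(-29/3) = 8120/27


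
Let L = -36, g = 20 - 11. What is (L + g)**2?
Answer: 729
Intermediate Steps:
g = 9
(L + g)**2 = (-36 + 9)**2 = (-27)**2 = 729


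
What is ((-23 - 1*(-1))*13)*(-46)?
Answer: 13156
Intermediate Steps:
((-23 - 1*(-1))*13)*(-46) = ((-23 + 1)*13)*(-46) = -22*13*(-46) = -286*(-46) = 13156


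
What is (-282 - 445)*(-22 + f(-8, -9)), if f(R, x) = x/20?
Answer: 326423/20 ≈ 16321.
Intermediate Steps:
f(R, x) = x/20 (f(R, x) = x*(1/20) = x/20)
(-282 - 445)*(-22 + f(-8, -9)) = (-282 - 445)*(-22 + (1/20)*(-9)) = -727*(-22 - 9/20) = -727*(-449/20) = 326423/20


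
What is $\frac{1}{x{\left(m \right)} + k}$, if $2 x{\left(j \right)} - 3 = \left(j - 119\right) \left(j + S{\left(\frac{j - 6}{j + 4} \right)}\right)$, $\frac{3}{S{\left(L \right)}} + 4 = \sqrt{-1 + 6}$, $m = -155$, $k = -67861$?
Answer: $- \frac{681634}{31678868757} - \frac{548 \sqrt{5}}{31678868757} \approx -2.1556 \cdot 10^{-5}$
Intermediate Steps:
$S{\left(L \right)} = \frac{3}{-4 + \sqrt{5}}$ ($S{\left(L \right)} = \frac{3}{-4 + \sqrt{-1 + 6}} = \frac{3}{-4 + \sqrt{5}}$)
$x{\left(j \right)} = \frac{3}{2} + \frac{\left(-119 + j\right) \left(- \frac{12}{11} + j - \frac{3 \sqrt{5}}{11}\right)}{2}$ ($x{\left(j \right)} = \frac{3}{2} + \frac{\left(j - 119\right) \left(j - \left(\frac{12}{11} + \frac{3 \sqrt{5}}{11}\right)\right)}{2} = \frac{3}{2} + \frac{\left(-119 + j\right) \left(- \frac{12}{11} + j - \frac{3 \sqrt{5}}{11}\right)}{2}$)
$\frac{1}{x{\left(m \right)} + k} = \frac{1}{\left(\frac{1461}{22} + \frac{\left(-155\right)^{2}}{2} - - \frac{204755}{22} + \frac{357 \sqrt{5}}{22} - - \frac{465 \sqrt{5}}{22}\right) - 67861} = \frac{1}{\left(\frac{1461}{22} + \frac{1}{2} \cdot 24025 + \frac{204755}{22} + \frac{357 \sqrt{5}}{22} + \frac{465 \sqrt{5}}{22}\right) - 67861} = \frac{1}{\left(\frac{1461}{22} + \frac{24025}{2} + \frac{204755}{22} + \frac{357 \sqrt{5}}{22} + \frac{465 \sqrt{5}}{22}\right) - 67861} = \frac{1}{\left(\frac{470491}{22} + \frac{411 \sqrt{5}}{11}\right) - 67861} = \frac{1}{- \frac{1022451}{22} + \frac{411 \sqrt{5}}{11}}$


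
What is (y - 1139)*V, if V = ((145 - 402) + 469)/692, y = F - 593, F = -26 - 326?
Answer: -110452/173 ≈ -638.45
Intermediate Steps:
F = -352
y = -945 (y = -352 - 593 = -945)
V = 53/173 (V = (-257 + 469)*(1/692) = 212*(1/692) = 53/173 ≈ 0.30636)
(y - 1139)*V = (-945 - 1139)*(53/173) = -2084*53/173 = -110452/173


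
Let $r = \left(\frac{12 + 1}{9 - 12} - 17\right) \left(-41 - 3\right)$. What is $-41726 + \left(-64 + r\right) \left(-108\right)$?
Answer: $-136190$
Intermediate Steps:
$r = \frac{2816}{3}$ ($r = \left(\frac{13}{-3} - 17\right) \left(-44\right) = \left(13 \left(- \frac{1}{3}\right) - 17\right) \left(-44\right) = \left(- \frac{13}{3} - 17\right) \left(-44\right) = \left(- \frac{64}{3}\right) \left(-44\right) = \frac{2816}{3} \approx 938.67$)
$-41726 + \left(-64 + r\right) \left(-108\right) = -41726 + \left(-64 + \frac{2816}{3}\right) \left(-108\right) = -41726 + \frac{2624}{3} \left(-108\right) = -41726 - 94464 = -136190$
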